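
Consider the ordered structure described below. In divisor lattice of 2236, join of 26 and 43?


In a divisor lattice, join = lcm (least common multiple).
gcd(26,43) = 1
lcm(26,43) = 26*43/gcd = 1118/1 = 1118


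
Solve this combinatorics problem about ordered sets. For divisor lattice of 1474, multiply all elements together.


Divisors of 1474: [1, 2, 11, 22, 67, 134, 737, 1474]
Product = n^(d(n)/2) = 1474^(8/2)
Product = 4720521000976


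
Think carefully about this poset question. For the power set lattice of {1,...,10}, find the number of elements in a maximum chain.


A chain is a totally ordered subset; we count the number of elements in a maximum chain.
Compute, for each element x, the size of the longest chain ending at x:
  {}: 1
  {1}: 2
  {2}: 2
  {3}: 2
  {4}: 2
  {5}: 2
  ...
A maximum chain: {} < {1} < {1,2} < {1,2,3} < {1,2,3,4} < {1,2,3,4,5} < {1,2,3,4,5,6} < {1,2,3,4,5,6,7} < {1,2,3,4,5,6,7,8} < {1,2,3,4,5,6,7,8,9} < {1,2,3,4,5,6,7,8,9,10}
Number of elements in the longest chain: 11


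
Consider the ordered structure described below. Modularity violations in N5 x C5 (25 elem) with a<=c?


Modular law: if a <= c then a v (b ^ c) = (a v b) ^ c.
Check all triples (a,b,c) with a <= c among 25 elements.
  e.g. a=(a,0), b=(c,0), c=(b,0): lhs=(a,0) != rhs=(b,0)
  e.g. a=(a,0), b=(c,1), c=(b,0): lhs=(a,0) != rhs=(b,0)
Total violating triples: 75


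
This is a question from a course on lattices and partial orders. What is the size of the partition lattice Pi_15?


B(n) = number of set partitions of an n-element set.
B(n) satisfies the recurrence: B(n+1) = sum_k C(n,k)*B(k).
B(15) = 1382958545


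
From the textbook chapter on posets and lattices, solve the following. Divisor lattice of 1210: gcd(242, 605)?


Meet=gcd.
gcd(242,605)=121


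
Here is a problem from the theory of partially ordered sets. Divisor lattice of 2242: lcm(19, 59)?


Join=lcm.
gcd(19,59)=1
lcm=1121


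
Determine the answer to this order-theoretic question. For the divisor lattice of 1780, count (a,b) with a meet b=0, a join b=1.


Complement pair (a,b): a meet b = bottom, a join b = top.
Here: gcd(a,b)=1 and lcm(a,b)=1780, i.e. a*b=1780 with a,b coprime.
Pairs found: (1,1780), (4,445), (5,356), (20,89), ... (4 more)
Total ordered pairs: 8


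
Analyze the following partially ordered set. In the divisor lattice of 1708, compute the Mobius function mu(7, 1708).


In a divisor lattice, mu(a,b) = mu(b/a) where mu is the classical Mobius function.
b/a = 1708/7 = 244
Prime factorization of 244: primes [2, 61]
244 is not squarefree, so mu(244) = 0


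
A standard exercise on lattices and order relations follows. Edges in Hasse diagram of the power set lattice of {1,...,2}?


A cover relation a -< b holds when a < b with no c strictly between.
Cover relations:
  {} -< {1}
  {} -< {2}
  {1} -< {1,2}
  {2} -< {1,2}
Total: 4


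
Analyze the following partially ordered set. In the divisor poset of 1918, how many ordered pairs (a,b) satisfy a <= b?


The order relation is {(a,b) : a <= b}, reflexive so it includes (a,a).
Examples: (1,1), (1,137), (1,14), (1,1918), (1,2), ...
Total ordered pairs: 27


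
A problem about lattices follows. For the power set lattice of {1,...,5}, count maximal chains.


A maximal chain goes from the minimum element to a maximal element via cover relations.
Counting all min-to-max paths in the cover graph.
Total maximal chains: 120


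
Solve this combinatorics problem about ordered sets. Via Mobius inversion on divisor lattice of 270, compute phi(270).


phi(n) = n * prod_{p|n} (1 - 1/p).
Prime divisors of 270: [2, 3, 5]
phi(270) = 270 * (1 - 1/2) * (1 - 1/3) * (1 - 1/5)
phi(270) = 72


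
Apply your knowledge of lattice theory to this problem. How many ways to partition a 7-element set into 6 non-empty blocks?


S(n,k) = k*S(n-1,k) + S(n-1,k-1).
S(6,6) = 1, S(6,5) = 15
S(7,6) = 6*1 + 15 = 6 + 15
S(7,6) = 21


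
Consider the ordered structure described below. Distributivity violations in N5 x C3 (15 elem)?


Distributive law: a ^ (b v c) = (a ^ b) v (a ^ c).
Check all 15^3 = 3375 ordered triples (a,b,c).
  e.g. a=(b,0), b=(a,0), c=(c,0): lhs=(b,0) != rhs=(a,0)
  e.g. a=(b,0), b=(a,0), c=(c,1): lhs=(b,0) != rhs=(a,0)
Total violating triples: 54


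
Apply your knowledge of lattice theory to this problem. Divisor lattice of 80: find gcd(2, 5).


In a divisor lattice, meet = gcd (greatest common divisor).
By Euclidean algorithm or factoring: gcd(2,5) = 1


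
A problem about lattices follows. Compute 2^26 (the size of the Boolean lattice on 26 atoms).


Power set = 2^n.
2^26 = 67108864


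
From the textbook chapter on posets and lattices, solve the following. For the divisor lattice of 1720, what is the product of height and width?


Height = length of longest chain minus 1; width = size of largest antichain.
A maximum chain: 1 | 43 | 215 | 430 | 860 | 1720  (height 5).
A maximum antichain: {4, 10, 86, 215}  (width 4).
Product = 5 * 4 = 20


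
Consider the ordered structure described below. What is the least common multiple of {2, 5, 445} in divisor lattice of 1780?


In a divisor lattice, join = lcm (least common multiple).
Compute lcm iteratively: start with first element, then lcm(current, next).
Elements: [2, 5, 445]
lcm(2,5) = 10
lcm(10,445) = 890
Final lcm = 890


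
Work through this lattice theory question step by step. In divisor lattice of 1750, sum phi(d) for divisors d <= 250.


Divisors of 1750 up to 250: [1, 2, 5, 7, 10, 14, 25, 35, 50, 70, 125, 175, 250]
phi values: [1, 1, 4, 6, 4, 6, 20, 24, 20, 24, 100, 120, 100]
Sum = 430


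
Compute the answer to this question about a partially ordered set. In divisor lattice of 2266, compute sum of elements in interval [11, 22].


Interval [11,22] in divisors of 2266: [11, 22]
Sum = 33


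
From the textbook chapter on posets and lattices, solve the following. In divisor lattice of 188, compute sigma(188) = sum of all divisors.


sigma(n) = sum of divisors.
Divisors of 188: [1, 2, 4, 47, 94, 188]
Sum = 336


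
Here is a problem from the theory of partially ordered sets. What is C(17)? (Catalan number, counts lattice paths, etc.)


C(n) = C(2n, n) / (n+1).
C(34, 17) = 2333606220
C(17) = 2333606220 / 18 = 129644790


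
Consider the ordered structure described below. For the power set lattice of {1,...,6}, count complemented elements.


An element a is complemented if some b has a meet b = bottom, a join b = top.
every subset A has complement S\A, so all elements are complemented.
Complemented elements: {}, {1}, {2}, {3}, {4}, {5}, ... (58 more)
Count: 64


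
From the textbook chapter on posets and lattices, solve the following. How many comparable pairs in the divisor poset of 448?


A comparable pair {a,b} has a < b or b < a in the order.
Count unordered pairs where one element is strictly below the other.
Examples: {1,2}, {1,4}, {1,7}, {1,8}, ...
Total comparable pairs: 70


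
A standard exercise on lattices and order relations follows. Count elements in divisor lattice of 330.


Divisors of 330: [1, 2, 3, 5, 6, 10, 11, 15, 22, 30, 33, 55, 66, 110, 165, 330]
Count: 16


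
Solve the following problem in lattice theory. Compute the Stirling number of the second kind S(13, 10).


S(n,k) = k*S(n-1,k) + S(n-1,k-1).
S(12,10) = 1705, S(12,9) = 22275
S(13,10) = 10*1705 + 22275 = 17050 + 22275
S(13,10) = 39325


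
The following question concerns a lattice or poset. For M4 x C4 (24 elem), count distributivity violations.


Distributive law: a ^ (b v c) = (a ^ b) v (a ^ c).
Check all 24^3 = 13824 ordered triples (a,b,c).
  e.g. a=(a1,0), b=(a2,0), c=(a3,0): lhs=(a1,0) != rhs=(0,0)
  e.g. a=(a1,0), b=(a2,0), c=(a3,1): lhs=(a1,0) != rhs=(0,0)
Total violating triples: 1536


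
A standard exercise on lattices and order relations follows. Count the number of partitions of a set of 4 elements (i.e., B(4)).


B(n) = number of set partitions of an n-element set.
B(n) satisfies the recurrence: B(n+1) = sum_k C(n,k)*B(k).
B(4) = 15


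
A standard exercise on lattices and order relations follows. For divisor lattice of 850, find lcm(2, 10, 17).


In a divisor lattice, join = lcm (least common multiple).
Compute lcm iteratively: start with first element, then lcm(current, next).
Elements: [2, 10, 17]
lcm(2,10) = 10
lcm(10,17) = 170
Final lcm = 170


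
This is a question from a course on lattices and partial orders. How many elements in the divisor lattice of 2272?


Divisors of 2272: [1, 2, 4, 8, 16, 32, 71, 142, 284, 568, 1136, 2272]
Count: 12


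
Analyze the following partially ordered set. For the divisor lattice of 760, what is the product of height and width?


Height = length of longest chain minus 1; width = size of largest antichain.
A maximum chain: 1 | 19 | 95 | 190 | 380 | 760  (height 5).
A maximum antichain: {4, 10, 38, 95}  (width 4).
Product = 5 * 4 = 20


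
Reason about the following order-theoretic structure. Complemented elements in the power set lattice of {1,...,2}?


An element a is complemented if some b has a meet b = bottom, a join b = top.
every subset A has complement S\A, so all elements are complemented.
Complemented elements: {}, {1}, {2}, {1,2}
Count: 4


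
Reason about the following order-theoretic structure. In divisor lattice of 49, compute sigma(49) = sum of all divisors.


sigma(n) = sum of divisors.
Divisors of 49: [1, 7, 49]
Sum = 57


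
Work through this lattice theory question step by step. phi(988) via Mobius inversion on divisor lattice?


phi(n) = n * prod_{p|n} (1 - 1/p).
Prime divisors of 988: [2, 13, 19]
phi(988) = 988 * (1 - 1/2) * (1 - 1/13) * (1 - 1/19)
phi(988) = 432


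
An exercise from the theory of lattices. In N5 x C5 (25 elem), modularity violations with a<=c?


Modular law: if a <= c then a v (b ^ c) = (a v b) ^ c.
Check all triples (a,b,c) with a <= c among 25 elements.
  e.g. a=(a,0), b=(c,0), c=(b,0): lhs=(a,0) != rhs=(b,0)
  e.g. a=(a,0), b=(c,1), c=(b,0): lhs=(a,0) != rhs=(b,0)
Total violating triples: 75


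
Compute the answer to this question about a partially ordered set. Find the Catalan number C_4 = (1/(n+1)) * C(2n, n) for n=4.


C(n) = C(2n, n) / (n+1).
C(8, 4) = 70
C(4) = 70 / 5 = 14


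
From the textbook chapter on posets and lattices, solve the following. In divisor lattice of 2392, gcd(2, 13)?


Meet=gcd.
gcd(2,13)=1


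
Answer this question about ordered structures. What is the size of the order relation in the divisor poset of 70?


The order relation is {(a,b) : a <= b}, reflexive so it includes (a,a).
Examples: (1,1), (1,10), (1,14), (1,2), (1,35), ...
Total ordered pairs: 27


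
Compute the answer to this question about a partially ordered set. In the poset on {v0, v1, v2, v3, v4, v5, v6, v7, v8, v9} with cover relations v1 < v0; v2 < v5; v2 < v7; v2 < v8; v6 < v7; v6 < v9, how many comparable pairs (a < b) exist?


A comparable pair {a,b} has a < b or b < a in the order.
Count unordered pairs where one element is strictly below the other.
Examples: {v0,v1}, {v2,v5}, {v2,v7}, {v2,v8}, ...
Total comparable pairs: 6


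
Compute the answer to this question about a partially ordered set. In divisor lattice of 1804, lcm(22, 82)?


Join=lcm.
gcd(22,82)=2
lcm=902


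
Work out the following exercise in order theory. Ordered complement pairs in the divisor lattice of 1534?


Complement pair (a,b): a meet b = bottom, a join b = top.
Here: gcd(a,b)=1 and lcm(a,b)=1534, i.e. a*b=1534 with a,b coprime.
Pairs found: (1,1534), (2,767), (13,118), (26,59), ... (4 more)
Total ordered pairs: 8


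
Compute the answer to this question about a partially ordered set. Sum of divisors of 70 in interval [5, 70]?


Interval [5,70] in divisors of 70: [5, 10, 35, 70]
Sum = 120


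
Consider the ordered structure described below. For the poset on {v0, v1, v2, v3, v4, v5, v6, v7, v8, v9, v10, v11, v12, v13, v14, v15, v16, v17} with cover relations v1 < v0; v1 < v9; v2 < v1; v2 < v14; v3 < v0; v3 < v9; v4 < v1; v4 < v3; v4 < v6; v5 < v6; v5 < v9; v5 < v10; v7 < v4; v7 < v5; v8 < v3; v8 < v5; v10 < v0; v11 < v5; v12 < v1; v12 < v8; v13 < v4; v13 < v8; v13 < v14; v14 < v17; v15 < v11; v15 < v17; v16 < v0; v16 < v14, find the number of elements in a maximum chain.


A chain is a totally ordered subset; we count the number of elements in a maximum chain.
Compute, for each element x, the size of the longest chain ending at x:
  v2: 1
  v7: 1
  v12: 1
  v13: 1
  v15: 1
  v16: 1
  ...
A maximum chain: v12 < v8 < v5 < v10 < v0
Number of elements in the longest chain: 5


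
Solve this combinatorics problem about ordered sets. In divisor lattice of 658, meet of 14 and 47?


In a divisor lattice, meet = gcd (greatest common divisor).
By Euclidean algorithm or factoring: gcd(14,47) = 1


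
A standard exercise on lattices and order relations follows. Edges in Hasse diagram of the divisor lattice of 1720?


A cover relation a -< b holds when a < b with no c strictly between.
Cover relations:
  1 -< 2
  1 -< 5
  1 -< 43
  2 -< 4
  2 -< 10
  2 -< 86
  4 -< 8
  4 -< 20
  ...20 more
Total: 28


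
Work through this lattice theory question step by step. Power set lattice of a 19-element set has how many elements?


Power set = 2^n.
2^19 = 524288


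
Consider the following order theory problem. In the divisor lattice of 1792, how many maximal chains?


A maximal chain goes from the minimum element to a maximal element via cover relations.
Counting all min-to-max paths in the cover graph.
Total maximal chains: 9


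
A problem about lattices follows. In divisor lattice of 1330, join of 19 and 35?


In a divisor lattice, join = lcm (least common multiple).
gcd(19,35) = 1
lcm(19,35) = 19*35/gcd = 665/1 = 665


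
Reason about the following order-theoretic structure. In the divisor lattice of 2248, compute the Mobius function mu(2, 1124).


In a divisor lattice, mu(a,b) = mu(b/a) where mu is the classical Mobius function.
b/a = 1124/2 = 562
Prime factorization of 562: primes [2, 281]
562 is squarefree with 2 prime factor(s), so mu(562) = (-1)^2 = 1


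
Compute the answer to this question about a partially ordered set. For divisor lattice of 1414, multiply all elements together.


Divisors of 1414: [1, 2, 7, 14, 101, 202, 707, 1414]
Product = n^(d(n)/2) = 1414^(8/2)
Product = 3997584364816


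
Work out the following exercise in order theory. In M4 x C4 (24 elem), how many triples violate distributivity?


Distributive law: a ^ (b v c) = (a ^ b) v (a ^ c).
Check all 24^3 = 13824 ordered triples (a,b,c).
  e.g. a=(a1,0), b=(a2,0), c=(a3,0): lhs=(a1,0) != rhs=(0,0)
  e.g. a=(a1,0), b=(a2,0), c=(a3,1): lhs=(a1,0) != rhs=(0,0)
Total violating triples: 1536


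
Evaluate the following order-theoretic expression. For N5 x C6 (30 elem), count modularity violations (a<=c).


Modular law: if a <= c then a v (b ^ c) = (a v b) ^ c.
Check all triples (a,b,c) with a <= c among 30 elements.
  e.g. a=(a,0), b=(c,0), c=(b,0): lhs=(a,0) != rhs=(b,0)
  e.g. a=(a,0), b=(c,1), c=(b,0): lhs=(a,0) != rhs=(b,0)
Total violating triples: 126


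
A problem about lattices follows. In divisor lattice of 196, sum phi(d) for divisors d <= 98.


Divisors of 196 up to 98: [1, 2, 4, 7, 14, 28, 49, 98]
phi values: [1, 1, 2, 6, 6, 12, 42, 42]
Sum = 112


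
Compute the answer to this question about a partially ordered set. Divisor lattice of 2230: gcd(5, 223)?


Meet=gcd.
gcd(5,223)=1


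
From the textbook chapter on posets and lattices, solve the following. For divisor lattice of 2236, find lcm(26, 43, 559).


In a divisor lattice, join = lcm (least common multiple).
Compute lcm iteratively: start with first element, then lcm(current, next).
Elements: [26, 43, 559]
lcm(26,43) = 1118
lcm(1118,559) = 1118
Final lcm = 1118


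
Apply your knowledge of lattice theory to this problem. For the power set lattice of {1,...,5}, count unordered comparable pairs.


A comparable pair {a,b} has a < b or b < a in the order.
Count unordered pairs where one element is strictly below the other.
Examples: {{},{1}}, {{},{2}}, {{},{3}}, {{},{4}}, ...
Total comparable pairs: 211


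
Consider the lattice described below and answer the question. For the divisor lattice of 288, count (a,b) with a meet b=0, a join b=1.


Complement pair (a,b): a meet b = bottom, a join b = top.
Here: gcd(a,b)=1 and lcm(a,b)=288, i.e. a*b=288 with a,b coprime.
Pairs found: (1,288), (9,32), (32,9), (288,1)
Total ordered pairs: 4


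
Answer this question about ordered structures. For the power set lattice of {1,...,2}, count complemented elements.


An element a is complemented if some b has a meet b = bottom, a join b = top.
every subset A has complement S\A, so all elements are complemented.
Complemented elements: {}, {1}, {2}, {1,2}
Count: 4


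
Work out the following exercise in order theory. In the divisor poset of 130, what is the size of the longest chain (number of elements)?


A chain is a totally ordered subset; we count the number of elements in a maximum chain.
Compute, for each element x, the size of the longest chain ending at x:
  1: 1
  2: 2
  5: 2
  13: 2
  10: 3
  26: 3
  ...
A maximum chain: 1 < 2 < 10 < 130
Number of elements in the longest chain: 4


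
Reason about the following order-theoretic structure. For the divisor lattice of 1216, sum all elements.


sigma(n) = sum of divisors.
Divisors of 1216: [1, 2, 4, 8, 16, 19, 32, 38, 64, 76, 152, 304, 608, 1216]
Sum = 2540


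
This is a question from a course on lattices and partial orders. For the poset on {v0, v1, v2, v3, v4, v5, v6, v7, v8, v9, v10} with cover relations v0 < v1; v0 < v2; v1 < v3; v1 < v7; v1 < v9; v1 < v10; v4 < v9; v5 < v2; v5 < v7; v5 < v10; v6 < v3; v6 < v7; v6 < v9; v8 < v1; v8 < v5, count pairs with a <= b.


The order relation is {(a,b) : a <= b}, reflexive so it includes (a,a).
Examples: (v0,v0), (v0,v1), (v0,v10), (v0,v2), (v0,v3), ...
Total ordered pairs: 35


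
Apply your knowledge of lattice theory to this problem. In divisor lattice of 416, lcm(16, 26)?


Join=lcm.
gcd(16,26)=2
lcm=208


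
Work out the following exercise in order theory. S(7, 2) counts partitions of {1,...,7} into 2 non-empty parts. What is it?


S(n,k) = k*S(n-1,k) + S(n-1,k-1).
S(6,2) = 31, S(6,1) = 1
S(7,2) = 2*31 + 1 = 62 + 1
S(7,2) = 63


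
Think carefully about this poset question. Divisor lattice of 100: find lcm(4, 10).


In a divisor lattice, join = lcm (least common multiple).
gcd(4,10) = 2
lcm(4,10) = 4*10/gcd = 40/2 = 20


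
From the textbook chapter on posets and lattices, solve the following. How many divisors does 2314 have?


Divisors of 2314: [1, 2, 13, 26, 89, 178, 1157, 2314]
Count: 8


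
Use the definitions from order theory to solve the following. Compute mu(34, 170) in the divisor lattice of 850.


In a divisor lattice, mu(a,b) = mu(b/a) where mu is the classical Mobius function.
b/a = 170/34 = 5
Prime factorization of 5: primes [5]
5 is squarefree with 1 prime factor(s), so mu(5) = (-1)^1 = -1


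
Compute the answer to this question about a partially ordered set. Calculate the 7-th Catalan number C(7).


C(n) = C(2n, n) / (n+1).
C(14, 7) = 3432
C(7) = 3432 / 8 = 429


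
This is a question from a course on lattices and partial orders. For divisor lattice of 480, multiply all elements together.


Divisors of 480: [1, 2, 3, 4, 5, 6, 8, 10, 12, 15, 16, 20, 24, 30, 32, 40, 48, 60, 80, 96, 120, 160, 240, 480]
Product = n^(d(n)/2) = 480^(24/2)
Product = 149587343098087735296000000000000


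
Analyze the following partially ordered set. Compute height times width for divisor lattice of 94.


Height = length of longest chain minus 1; width = size of largest antichain.
A maximum chain: 1 | 47 | 94  (height 2).
A maximum antichain: {2, 47}  (width 2).
Product = 2 * 2 = 4


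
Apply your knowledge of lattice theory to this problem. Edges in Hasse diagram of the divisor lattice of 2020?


A cover relation a -< b holds when a < b with no c strictly between.
Cover relations:
  1 -< 2
  1 -< 5
  1 -< 101
  2 -< 4
  2 -< 10
  2 -< 202
  4 -< 20
  4 -< 404
  ...12 more
Total: 20


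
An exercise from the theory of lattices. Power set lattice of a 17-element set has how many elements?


Power set = 2^n.
2^17 = 131072


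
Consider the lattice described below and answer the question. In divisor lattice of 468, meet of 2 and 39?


In a divisor lattice, meet = gcd (greatest common divisor).
By Euclidean algorithm or factoring: gcd(2,39) = 1


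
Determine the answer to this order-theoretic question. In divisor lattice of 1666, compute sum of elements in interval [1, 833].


Interval [1,833] in divisors of 1666: [1, 7, 17, 49, 119, 833]
Sum = 1026


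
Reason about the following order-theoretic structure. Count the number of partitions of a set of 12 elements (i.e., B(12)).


B(n) = number of set partitions of an n-element set.
B(n) satisfies the recurrence: B(n+1) = sum_k C(n,k)*B(k).
B(12) = 4213597


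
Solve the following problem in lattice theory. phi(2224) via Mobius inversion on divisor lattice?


phi(n) = n * prod_{p|n} (1 - 1/p).
Prime divisors of 2224: [2, 139]
phi(2224) = 2224 * (1 - 1/2) * (1 - 1/139)
phi(2224) = 1104


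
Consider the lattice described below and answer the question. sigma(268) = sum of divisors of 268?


sigma(n) = sum of divisors.
Divisors of 268: [1, 2, 4, 67, 134, 268]
Sum = 476


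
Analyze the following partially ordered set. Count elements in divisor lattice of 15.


Divisors of 15: [1, 3, 5, 15]
Count: 4


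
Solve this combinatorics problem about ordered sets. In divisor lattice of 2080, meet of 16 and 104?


In a divisor lattice, meet = gcd (greatest common divisor).
By Euclidean algorithm or factoring: gcd(16,104) = 8


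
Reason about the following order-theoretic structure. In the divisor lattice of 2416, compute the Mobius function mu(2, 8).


In a divisor lattice, mu(a,b) = mu(b/a) where mu is the classical Mobius function.
b/a = 8/2 = 4
Prime factorization of 4: primes [2]
4 is not squarefree, so mu(4) = 0


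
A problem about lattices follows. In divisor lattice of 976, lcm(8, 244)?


Join=lcm.
gcd(8,244)=4
lcm=488


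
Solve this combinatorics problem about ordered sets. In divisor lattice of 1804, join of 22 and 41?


In a divisor lattice, join = lcm (least common multiple).
gcd(22,41) = 1
lcm(22,41) = 22*41/gcd = 902/1 = 902


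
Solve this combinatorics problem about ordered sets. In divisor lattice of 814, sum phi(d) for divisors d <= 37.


Divisors of 814 up to 37: [1, 2, 11, 22, 37]
phi values: [1, 1, 10, 10, 36]
Sum = 58


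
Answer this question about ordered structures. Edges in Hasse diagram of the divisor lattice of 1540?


A cover relation a -< b holds when a < b with no c strictly between.
Cover relations:
  1 -< 2
  1 -< 5
  1 -< 7
  1 -< 11
  2 -< 4
  2 -< 10
  2 -< 14
  2 -< 22
  ...44 more
Total: 52


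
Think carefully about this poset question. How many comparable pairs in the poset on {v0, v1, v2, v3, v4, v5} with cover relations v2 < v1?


A comparable pair {a,b} has a < b or b < a in the order.
Count unordered pairs where one element is strictly below the other.
Examples: {v1,v2}
Total comparable pairs: 1


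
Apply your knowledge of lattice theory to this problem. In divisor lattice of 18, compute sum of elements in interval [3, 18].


Interval [3,18] in divisors of 18: [3, 6, 9, 18]
Sum = 36


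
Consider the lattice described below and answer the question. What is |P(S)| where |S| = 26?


Power set = 2^n.
2^26 = 67108864


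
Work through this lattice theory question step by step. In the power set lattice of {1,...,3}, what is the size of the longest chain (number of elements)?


A chain is a totally ordered subset; we count the number of elements in a maximum chain.
Compute, for each element x, the size of the longest chain ending at x:
  {}: 1
  {1}: 2
  {2}: 2
  {3}: 2
  {1,2}: 3
  {1,3}: 3
  ...
A maximum chain: {} < {1} < {1,2} < {1,2,3}
Number of elements in the longest chain: 4


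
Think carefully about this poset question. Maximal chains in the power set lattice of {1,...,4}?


A maximal chain goes from the minimum element to a maximal element via cover relations.
Counting all min-to-max paths in the cover graph.
Total maximal chains: 24


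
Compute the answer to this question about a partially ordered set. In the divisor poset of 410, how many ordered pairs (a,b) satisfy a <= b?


The order relation is {(a,b) : a <= b}, reflexive so it includes (a,a).
Examples: (1,1), (1,10), (1,2), (1,205), (1,41), ...
Total ordered pairs: 27


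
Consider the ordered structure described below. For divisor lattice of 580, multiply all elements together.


Divisors of 580: [1, 2, 4, 5, 10, 20, 29, 58, 116, 145, 290, 580]
Product = n^(d(n)/2) = 580^(12/2)
Product = 38068692544000000


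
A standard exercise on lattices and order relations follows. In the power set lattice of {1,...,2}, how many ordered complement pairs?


Complement pair (a,b): a meet b = bottom, a join b = top.
Here: A intersect B = {} and A union B = {1,...,2}.
Pairs found: ({},{1,2}), ({1},{2}), ({2},{1}), ({1,2},{})
Total ordered pairs: 4


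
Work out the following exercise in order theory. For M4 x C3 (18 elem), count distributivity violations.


Distributive law: a ^ (b v c) = (a ^ b) v (a ^ c).
Check all 18^3 = 5832 ordered triples (a,b,c).
  e.g. a=(a1,0), b=(a2,0), c=(a3,0): lhs=(a1,0) != rhs=(0,0)
  e.g. a=(a1,0), b=(a2,0), c=(a3,1): lhs=(a1,0) != rhs=(0,0)
Total violating triples: 648


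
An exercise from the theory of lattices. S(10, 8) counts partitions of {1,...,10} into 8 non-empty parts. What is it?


S(n,k) = k*S(n-1,k) + S(n-1,k-1).
S(9,8) = 36, S(9,7) = 462
S(10,8) = 8*36 + 462 = 288 + 462
S(10,8) = 750


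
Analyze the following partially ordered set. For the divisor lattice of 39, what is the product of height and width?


Height = length of longest chain minus 1; width = size of largest antichain.
A maximum chain: 1 | 13 | 39  (height 2).
A maximum antichain: {3, 13}  (width 2).
Product = 2 * 2 = 4


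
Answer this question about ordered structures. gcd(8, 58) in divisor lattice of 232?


Meet=gcd.
gcd(8,58)=2


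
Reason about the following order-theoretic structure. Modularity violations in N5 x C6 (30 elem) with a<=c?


Modular law: if a <= c then a v (b ^ c) = (a v b) ^ c.
Check all triples (a,b,c) with a <= c among 30 elements.
  e.g. a=(a,0), b=(c,0), c=(b,0): lhs=(a,0) != rhs=(b,0)
  e.g. a=(a,0), b=(c,1), c=(b,0): lhs=(a,0) != rhs=(b,0)
Total violating triples: 126


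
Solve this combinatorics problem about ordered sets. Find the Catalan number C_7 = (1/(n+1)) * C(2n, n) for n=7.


C(n) = C(2n, n) / (n+1).
C(14, 7) = 3432
C(7) = 3432 / 8 = 429


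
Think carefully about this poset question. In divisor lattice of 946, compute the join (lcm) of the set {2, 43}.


In a divisor lattice, join = lcm (least common multiple).
Compute lcm iteratively: start with first element, then lcm(current, next).
Elements: [2, 43]
lcm(2,43) = 86
Final lcm = 86


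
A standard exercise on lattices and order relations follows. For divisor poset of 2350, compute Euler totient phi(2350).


phi(n) = n * prod_{p|n} (1 - 1/p).
Prime divisors of 2350: [2, 5, 47]
phi(2350) = 2350 * (1 - 1/2) * (1 - 1/5) * (1 - 1/47)
phi(2350) = 920


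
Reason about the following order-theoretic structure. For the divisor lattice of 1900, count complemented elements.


An element a is complemented if some b has a meet b = bottom, a join b = top.
a is complemented iff gcd(a, n/a)=1, i.e. a is a unitary divisor of 1900.
Complemented elements: 1, 4, 19, 25, 76, 100, ... (2 more)
Count: 8


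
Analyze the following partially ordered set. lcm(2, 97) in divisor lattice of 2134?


Join=lcm.
gcd(2,97)=1
lcm=194


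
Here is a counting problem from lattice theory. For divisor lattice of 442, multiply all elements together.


Divisors of 442: [1, 2, 13, 17, 26, 34, 221, 442]
Product = n^(d(n)/2) = 442^(8/2)
Product = 38167092496


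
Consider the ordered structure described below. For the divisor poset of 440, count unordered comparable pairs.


A comparable pair {a,b} has a < b or b < a in the order.
Count unordered pairs where one element is strictly below the other.
Examples: {1,2}, {1,4}, {1,5}, {1,8}, ...
Total comparable pairs: 74


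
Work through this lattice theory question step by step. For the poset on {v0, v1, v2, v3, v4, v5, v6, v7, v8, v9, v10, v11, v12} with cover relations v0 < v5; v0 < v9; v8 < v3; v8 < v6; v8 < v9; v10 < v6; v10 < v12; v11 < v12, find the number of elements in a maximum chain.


A chain is a totally ordered subset; we count the number of elements in a maximum chain.
Compute, for each element x, the size of the longest chain ending at x:
  v0: 1
  v1: 1
  v2: 1
  v4: 1
  v7: 1
  v8: 1
  ...
A maximum chain: v8 < v3
Number of elements in the longest chain: 2


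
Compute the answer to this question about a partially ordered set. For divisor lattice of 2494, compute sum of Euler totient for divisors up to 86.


Divisors of 2494 up to 86: [1, 2, 29, 43, 58, 86]
phi values: [1, 1, 28, 42, 28, 42]
Sum = 142


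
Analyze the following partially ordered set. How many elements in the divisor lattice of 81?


Divisors of 81: [1, 3, 9, 27, 81]
Count: 5


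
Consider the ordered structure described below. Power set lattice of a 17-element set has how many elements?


Power set = 2^n.
2^17 = 131072


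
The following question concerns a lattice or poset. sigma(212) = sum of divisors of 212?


sigma(n) = sum of divisors.
Divisors of 212: [1, 2, 4, 53, 106, 212]
Sum = 378


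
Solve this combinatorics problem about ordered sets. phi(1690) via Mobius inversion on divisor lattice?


phi(n) = n * prod_{p|n} (1 - 1/p).
Prime divisors of 1690: [2, 5, 13]
phi(1690) = 1690 * (1 - 1/2) * (1 - 1/5) * (1 - 1/13)
phi(1690) = 624


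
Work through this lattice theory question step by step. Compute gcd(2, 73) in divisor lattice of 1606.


In a divisor lattice, meet = gcd (greatest common divisor).
By Euclidean algorithm or factoring: gcd(2,73) = 1


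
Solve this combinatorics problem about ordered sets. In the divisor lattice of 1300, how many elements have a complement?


An element a is complemented if some b has a meet b = bottom, a join b = top.
a is complemented iff gcd(a, n/a)=1, i.e. a is a unitary divisor of 1300.
Complemented elements: 1, 4, 13, 25, 52, 100, ... (2 more)
Count: 8


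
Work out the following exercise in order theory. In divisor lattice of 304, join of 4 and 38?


In a divisor lattice, join = lcm (least common multiple).
gcd(4,38) = 2
lcm(4,38) = 4*38/gcd = 152/2 = 76


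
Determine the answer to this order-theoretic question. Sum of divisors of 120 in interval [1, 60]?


Interval [1,60] in divisors of 120: [1, 2, 3, 4, 5, 6, 10, 12, 15, 20, 30, 60]
Sum = 168


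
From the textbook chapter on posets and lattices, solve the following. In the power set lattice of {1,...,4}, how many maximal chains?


A maximal chain goes from the minimum element to a maximal element via cover relations.
Counting all min-to-max paths in the cover graph.
Total maximal chains: 24


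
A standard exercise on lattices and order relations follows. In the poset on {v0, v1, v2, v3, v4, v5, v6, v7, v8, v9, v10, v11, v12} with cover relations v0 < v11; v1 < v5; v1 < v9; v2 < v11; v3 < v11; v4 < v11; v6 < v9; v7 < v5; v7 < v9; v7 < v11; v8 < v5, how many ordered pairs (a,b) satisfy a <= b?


The order relation is {(a,b) : a <= b}, reflexive so it includes (a,a).
Examples: (v0,v0), (v0,v11), (v1,v1), (v1,v5), (v1,v9), ...
Total ordered pairs: 24


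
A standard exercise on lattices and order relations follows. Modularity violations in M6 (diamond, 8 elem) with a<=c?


Modular law: if a <= c then a v (b ^ c) = (a v b) ^ c.
Check all triples (a,b,c) with a <= c among 8 elements.
This lattice is modular (diamonds M_m and their chain-products are modular).
Total violating triples: 0


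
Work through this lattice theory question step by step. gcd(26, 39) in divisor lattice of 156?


Meet=gcd.
gcd(26,39)=13


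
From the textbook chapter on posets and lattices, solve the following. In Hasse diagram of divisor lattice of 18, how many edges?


A cover relation a -< b holds when a < b with no c strictly between.
Cover relations:
  1 -< 2
  1 -< 3
  2 -< 6
  3 -< 6
  3 -< 9
  6 -< 18
  9 -< 18
Total: 7


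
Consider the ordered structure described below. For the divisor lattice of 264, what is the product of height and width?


Height = length of longest chain minus 1; width = size of largest antichain.
A maximum chain: 1 | 11 | 33 | 66 | 132 | 264  (height 5).
A maximum antichain: {4, 6, 22, 33}  (width 4).
Product = 5 * 4 = 20


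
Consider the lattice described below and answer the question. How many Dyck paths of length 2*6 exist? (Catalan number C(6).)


C(n) = C(2n, n) / (n+1).
C(12, 6) = 924
C(6) = 924 / 7 = 132


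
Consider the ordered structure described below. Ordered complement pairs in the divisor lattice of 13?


Complement pair (a,b): a meet b = bottom, a join b = top.
Here: gcd(a,b)=1 and lcm(a,b)=13, i.e. a*b=13 with a,b coprime.
Pairs found: (1,13), (13,1)
Total ordered pairs: 2


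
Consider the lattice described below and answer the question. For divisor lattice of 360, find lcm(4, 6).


In a divisor lattice, join = lcm (least common multiple).
Compute lcm iteratively: start with first element, then lcm(current, next).
Elements: [4, 6]
lcm(4,6) = 12
Final lcm = 12


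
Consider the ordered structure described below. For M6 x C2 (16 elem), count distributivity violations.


Distributive law: a ^ (b v c) = (a ^ b) v (a ^ c).
Check all 16^3 = 4096 ordered triples (a,b,c).
  e.g. a=(a1,0), b=(a2,0), c=(a3,0): lhs=(a1,0) != rhs=(0,0)
  e.g. a=(a1,0), b=(a2,0), c=(a3,1): lhs=(a1,0) != rhs=(0,0)
Total violating triples: 960


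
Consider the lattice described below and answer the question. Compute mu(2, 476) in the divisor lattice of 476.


In a divisor lattice, mu(a,b) = mu(b/a) where mu is the classical Mobius function.
b/a = 476/2 = 238
Prime factorization of 238: primes [2, 7, 17]
238 is squarefree with 3 prime factor(s), so mu(238) = (-1)^3 = -1


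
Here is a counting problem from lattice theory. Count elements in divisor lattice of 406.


Divisors of 406: [1, 2, 7, 14, 29, 58, 203, 406]
Count: 8


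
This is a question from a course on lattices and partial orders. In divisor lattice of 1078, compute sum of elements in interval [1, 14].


Interval [1,14] in divisors of 1078: [1, 2, 7, 14]
Sum = 24


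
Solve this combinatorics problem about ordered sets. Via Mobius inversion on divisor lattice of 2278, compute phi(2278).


phi(n) = n * prod_{p|n} (1 - 1/p).
Prime divisors of 2278: [2, 17, 67]
phi(2278) = 2278 * (1 - 1/2) * (1 - 1/17) * (1 - 1/67)
phi(2278) = 1056


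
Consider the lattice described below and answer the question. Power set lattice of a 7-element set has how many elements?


Power set = 2^n.
2^7 = 128


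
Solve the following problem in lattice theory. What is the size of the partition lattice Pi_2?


B(n) = number of set partitions of an n-element set.
B(n) satisfies the recurrence: B(n+1) = sum_k C(n,k)*B(k).
B(2) = 2


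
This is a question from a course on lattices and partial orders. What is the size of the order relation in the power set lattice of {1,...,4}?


The order relation is {(a,b) : a <= b}, reflexive so it includes (a,a).
Examples: ({},{}), ({},{1,2}), ({},{1,2,3}), ({},{1,2,3,4}), ({},{1,2,4}), ...
Total ordered pairs: 81


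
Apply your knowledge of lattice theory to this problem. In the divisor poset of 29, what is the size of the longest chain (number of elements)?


A chain is a totally ordered subset; we count the number of elements in a maximum chain.
Compute, for each element x, the size of the longest chain ending at x:
  1: 1
  29: 2
A maximum chain: 1 < 29
Number of elements in the longest chain: 2


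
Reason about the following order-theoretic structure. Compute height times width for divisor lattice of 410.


Height = length of longest chain minus 1; width = size of largest antichain.
A maximum chain: 1 | 41 | 205 | 410  (height 3).
A maximum antichain: {2, 5, 41}  (width 3).
Product = 3 * 3 = 9


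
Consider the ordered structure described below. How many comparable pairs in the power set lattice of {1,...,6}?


A comparable pair {a,b} has a < b or b < a in the order.
Count unordered pairs where one element is strictly below the other.
Examples: {{},{1}}, {{},{2}}, {{},{3}}, {{},{4}}, ...
Total comparable pairs: 665


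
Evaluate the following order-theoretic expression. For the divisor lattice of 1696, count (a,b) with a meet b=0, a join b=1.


Complement pair (a,b): a meet b = bottom, a join b = top.
Here: gcd(a,b)=1 and lcm(a,b)=1696, i.e. a*b=1696 with a,b coprime.
Pairs found: (1,1696), (32,53), (53,32), (1696,1)
Total ordered pairs: 4


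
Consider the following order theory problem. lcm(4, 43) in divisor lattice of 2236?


Join=lcm.
gcd(4,43)=1
lcm=172


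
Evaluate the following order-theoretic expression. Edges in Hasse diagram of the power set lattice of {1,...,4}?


A cover relation a -< b holds when a < b with no c strictly between.
Cover relations:
  {} -< {1}
  {} -< {2}
  {} -< {3}
  {} -< {4}
  {1} -< {1,2}
  {1} -< {1,3}
  {1} -< {1,4}
  {2} -< {1,2}
  ...24 more
Total: 32


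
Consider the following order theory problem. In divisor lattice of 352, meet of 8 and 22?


In a divisor lattice, meet = gcd (greatest common divisor).
By Euclidean algorithm or factoring: gcd(8,22) = 2


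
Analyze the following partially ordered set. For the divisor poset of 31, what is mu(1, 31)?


In a divisor lattice, mu(a,b) = mu(b/a) where mu is the classical Mobius function.
b/a = 31/1 = 31
Prime factorization of 31: primes [31]
31 is squarefree with 1 prime factor(s), so mu(31) = (-1)^1 = -1


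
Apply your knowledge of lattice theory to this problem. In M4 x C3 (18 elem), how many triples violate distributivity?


Distributive law: a ^ (b v c) = (a ^ b) v (a ^ c).
Check all 18^3 = 5832 ordered triples (a,b,c).
  e.g. a=(a1,0), b=(a2,0), c=(a3,0): lhs=(a1,0) != rhs=(0,0)
  e.g. a=(a1,0), b=(a2,0), c=(a3,1): lhs=(a1,0) != rhs=(0,0)
Total violating triples: 648


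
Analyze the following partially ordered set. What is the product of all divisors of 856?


Divisors of 856: [1, 2, 4, 8, 107, 214, 428, 856]
Product = n^(d(n)/2) = 856^(8/2)
Product = 536902045696


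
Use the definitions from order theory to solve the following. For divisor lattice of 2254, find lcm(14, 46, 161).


In a divisor lattice, join = lcm (least common multiple).
Compute lcm iteratively: start with first element, then lcm(current, next).
Elements: [14, 46, 161]
lcm(14,46) = 322
lcm(322,161) = 322
Final lcm = 322


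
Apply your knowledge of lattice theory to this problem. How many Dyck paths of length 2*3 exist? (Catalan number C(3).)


C(n) = C(2n, n) / (n+1).
C(6, 3) = 20
C(3) = 20 / 4 = 5


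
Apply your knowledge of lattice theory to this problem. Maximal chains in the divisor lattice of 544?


A maximal chain goes from the minimum element to a maximal element via cover relations.
Counting all min-to-max paths in the cover graph.
Total maximal chains: 6


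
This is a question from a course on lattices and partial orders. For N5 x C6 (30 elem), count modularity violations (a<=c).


Modular law: if a <= c then a v (b ^ c) = (a v b) ^ c.
Check all triples (a,b,c) with a <= c among 30 elements.
  e.g. a=(a,0), b=(c,0), c=(b,0): lhs=(a,0) != rhs=(b,0)
  e.g. a=(a,0), b=(c,1), c=(b,0): lhs=(a,0) != rhs=(b,0)
Total violating triples: 126
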